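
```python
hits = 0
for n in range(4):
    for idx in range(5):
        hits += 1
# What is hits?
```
Trace:
  hits=0
  hits=1, n=0, idx=0
  hits=2, n=0, idx=1
  hits=3, n=0, idx=2
  hits=4, n=0, idx=3
  hits=5, n=0, idx=4
  hits=6, n=1, idx=0
  hits=7, n=1, idx=1
  hits=8, n=1, idx=2
  hits=9, n=1, idx=3
  hits=10, n=1, idx=4
  hits=11, n=2, idx=0
  hits=12, n=2, idx=1
  hits=13, n=2, idx=2
  hits=14, n=2, idx=3
  hits=15, n=2, idx=4
  hits=16, n=3, idx=0
  hits=17, n=3, idx=1
  hits=18, n=3, idx=2
  hits=19, n=3, idx=3
  hits=20, n=3, idx=4

Final answer: 20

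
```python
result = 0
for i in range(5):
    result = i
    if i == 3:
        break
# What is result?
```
Trace:
  result=0
  result=0, i=0
  result=1, i=1
  result=2, i=2
  result=3, i=3

Final answer: 3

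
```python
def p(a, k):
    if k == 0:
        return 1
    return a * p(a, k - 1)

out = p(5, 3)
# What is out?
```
Call trace:
p(a=5, k=3)
  p(a=5, k=2)
    p(a=5, k=1)
      p(a=5, k=0)
      -> return 1
    -> return 5
  -> return 25
-> return 125

Final answer: 125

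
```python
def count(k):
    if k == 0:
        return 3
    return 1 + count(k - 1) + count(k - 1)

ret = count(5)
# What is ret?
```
Call trace (a repeated sub-call is expanded the first time; later identical calls just restate its return value):
count(k=5)
  count(k=4)
    count(k=3)
      count(k=2)
        count(k=1)
          count(k=0)
          -> return 3
          count(k=0)
          -> return 3
        -> return 7
        count(k=1) -> return 7  (same call as traced above)
      -> return 15
      count(k=2) -> return 15  (same call as traced above)
    -> return 31
    count(k=3) -> return 31  (same call as traced above)
  -> return 63
  count(k=4) -> return 63  (same call as traced above)
-> return 127

Final answer: 127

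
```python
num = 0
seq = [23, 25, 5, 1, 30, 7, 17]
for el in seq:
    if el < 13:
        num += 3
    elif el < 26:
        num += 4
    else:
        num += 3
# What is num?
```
Trace:
  num=0
  num=4, el=23
  num=8, el=25
  num=11, el=5
  num=14, el=1
  num=17, el=30
  num=20, el=7
  num=24, el=17

Final answer: 24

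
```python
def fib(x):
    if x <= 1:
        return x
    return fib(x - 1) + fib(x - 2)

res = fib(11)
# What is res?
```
Call trace (a repeated sub-call is expanded the first time; later identical calls just restate its return value):
fib(x=11)
  fib(x=10)
    fib(x=9)
      fib(x=8)
        fib(x=7)
          fib(x=6)
            fib(x=5)
              fib(x=4)
                fib(x=3)
                  fib(x=2)
                    fib(x=1)
                    -> return 1
                    fib(x=0)
                    -> return 0
                  -> return 1
                  fib(x=1)
                  -> return 1
                -> return 2
                fib(x=2) -> return 1  (same call as traced above)
              -> return 3
              fib(x=3) -> return 2  (same call as traced above)
            -> return 5
            fib(x=4) -> return 3  (same call as traced above)
          -> return 8
          fib(x=5) -> return 5  (same call as traced above)
        -> return 13
        fib(x=6) -> return 8  (same call as traced above)
      -> return 21
      fib(x=7) -> return 13  (same call as traced above)
    -> return 34
    fib(x=8) -> return 21  (same call as traced above)
  -> return 55
  fib(x=9) -> return 34  (same call as traced above)
-> return 89

Final answer: 89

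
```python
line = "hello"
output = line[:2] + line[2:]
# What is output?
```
Trace:
  line='hello'
  line='hello', output='hello'

Final answer: 'hello'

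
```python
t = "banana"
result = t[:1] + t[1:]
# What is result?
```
Trace:
  t='banana'
  t='banana', result='banana'

Final answer: 'banana'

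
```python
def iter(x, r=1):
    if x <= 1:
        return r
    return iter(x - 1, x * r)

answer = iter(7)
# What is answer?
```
Call trace:
iter(x=7, r=1)
  iter(x=6, r=7)
    iter(x=5, r=42)
      iter(x=4, r=210)
        iter(x=3, r=840)
          iter(x=2, r=2520)
            iter(x=1, r=5040)
            -> return 5040
          -> return 5040
        -> return 5040
      -> return 5040
    -> return 5040
  -> return 5040
-> return 5040

Final answer: 5040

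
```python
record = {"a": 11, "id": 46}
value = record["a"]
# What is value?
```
Trace:
  record={'a': 11, 'id': 46}
  record={'a': 11, 'id': 46}, value=11

Final answer: 11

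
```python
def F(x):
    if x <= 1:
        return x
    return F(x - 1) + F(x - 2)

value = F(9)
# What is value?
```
Call trace (a repeated sub-call is expanded the first time; later identical calls just restate its return value):
F(x=9)
  F(x=8)
    F(x=7)
      F(x=6)
        F(x=5)
          F(x=4)
            F(x=3)
              F(x=2)
                F(x=1)
                -> return 1
                F(x=0)
                -> return 0
              -> return 1
              F(x=1)
              -> return 1
            -> return 2
            F(x=2) -> return 1  (same call as traced above)
          -> return 3
          F(x=3) -> return 2  (same call as traced above)
        -> return 5
        F(x=4) -> return 3  (same call as traced above)
      -> return 8
      F(x=5) -> return 5  (same call as traced above)
    -> return 13
    F(x=6) -> return 8  (same call as traced above)
  -> return 21
  F(x=7) -> return 13  (same call as traced above)
-> return 34

Final answer: 34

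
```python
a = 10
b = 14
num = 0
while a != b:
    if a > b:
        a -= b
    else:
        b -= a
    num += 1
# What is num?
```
Trace:
  a=10
  a=10, b=14
  a=10, b=14, num=0
  a=10, b=4, num=1
  a=6, b=4, num=2
  a=2, b=4, num=3
  a=2, b=2, num=4

Final answer: 4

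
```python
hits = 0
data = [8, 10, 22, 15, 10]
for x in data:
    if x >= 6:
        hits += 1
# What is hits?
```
Trace:
  hits=0
  hits=1, x=8
  hits=2, x=10
  hits=3, x=22
  hits=4, x=15
  hits=5, x=10

Final answer: 5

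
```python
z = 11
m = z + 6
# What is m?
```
Trace:
  z=11
  z=11, m=17

Final answer: 17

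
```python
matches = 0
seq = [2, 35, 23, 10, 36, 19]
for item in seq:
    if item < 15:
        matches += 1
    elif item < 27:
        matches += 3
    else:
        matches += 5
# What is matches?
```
Trace:
  matches=0
  matches=1, item=2
  matches=6, item=35
  matches=9, item=23
  matches=10, item=10
  matches=15, item=36
  matches=18, item=19

Final answer: 18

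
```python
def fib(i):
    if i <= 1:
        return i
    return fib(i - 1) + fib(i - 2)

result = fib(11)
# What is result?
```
Call trace (a repeated sub-call is expanded the first time; later identical calls just restate its return value):
fib(i=11)
  fib(i=10)
    fib(i=9)
      fib(i=8)
        fib(i=7)
          fib(i=6)
            fib(i=5)
              fib(i=4)
                fib(i=3)
                  fib(i=2)
                    fib(i=1)
                    -> return 1
                    fib(i=0)
                    -> return 0
                  -> return 1
                  fib(i=1)
                  -> return 1
                -> return 2
                fib(i=2) -> return 1  (same call as traced above)
              -> return 3
              fib(i=3) -> return 2  (same call as traced above)
            -> return 5
            fib(i=4) -> return 3  (same call as traced above)
          -> return 8
          fib(i=5) -> return 5  (same call as traced above)
        -> return 13
        fib(i=6) -> return 8  (same call as traced above)
      -> return 21
      fib(i=7) -> return 13  (same call as traced above)
    -> return 34
    fib(i=8) -> return 21  (same call as traced above)
  -> return 55
  fib(i=9) -> return 34  (same call as traced above)
-> return 89

Final answer: 89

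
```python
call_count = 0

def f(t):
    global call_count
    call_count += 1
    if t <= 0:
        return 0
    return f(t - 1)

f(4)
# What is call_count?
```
Call trace:
f(t=4)
  f(t=3)
    f(t=2)
      f(t=1)
        f(t=0)
        -> return 0
      -> return 0
    -> return 0
  -> return 0
-> return 0

call_count is incremented once per call. f is entered once for each t = 4, 3, 2, 1, 0 (the t <= 0 call returns without recursing), i.e. 4 + 1 calls.
call_count = 5

Final answer: 5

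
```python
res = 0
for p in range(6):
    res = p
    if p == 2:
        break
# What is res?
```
Trace:
  res=0
  res=0, p=0
  res=1, p=1
  res=2, p=2

Final answer: 2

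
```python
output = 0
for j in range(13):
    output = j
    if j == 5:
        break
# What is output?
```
Trace:
  output=0
  output=0, j=0
  output=1, j=1
  output=2, j=2
  output=3, j=3
  output=4, j=4
  output=5, j=5

Final answer: 5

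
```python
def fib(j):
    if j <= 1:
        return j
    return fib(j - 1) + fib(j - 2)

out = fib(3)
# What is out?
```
Call trace:
fib(j=3)
  fib(j=2)
    fib(j=1)
    -> return 1
    fib(j=0)
    -> return 0
  -> return 1
  fib(j=1)
  -> return 1
-> return 2

Final answer: 2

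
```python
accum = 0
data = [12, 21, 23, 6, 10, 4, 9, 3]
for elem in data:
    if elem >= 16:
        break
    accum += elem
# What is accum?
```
Trace:
  accum=0
  accum=12, elem=12
  accum=12, elem=21

Final answer: 12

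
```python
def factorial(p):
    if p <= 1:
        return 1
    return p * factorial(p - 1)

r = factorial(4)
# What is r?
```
Call trace:
factorial(p=4)
  factorial(p=3)
    factorial(p=2)
      factorial(p=1)
      -> return 1
    -> return 2
  -> return 6
-> return 24

Final answer: 24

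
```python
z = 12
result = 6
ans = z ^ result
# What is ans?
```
Trace:
  z=12
  z=12, result=6
  z=12, result=6, ans=10

Final answer: 10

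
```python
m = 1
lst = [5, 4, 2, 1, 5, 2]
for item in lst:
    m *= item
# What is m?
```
Trace:
  m=1
  m=5, item=5
  m=20, item=4
  m=40, item=2
  m=40, item=1
  m=200, item=5
  m=400, item=2

Final answer: 400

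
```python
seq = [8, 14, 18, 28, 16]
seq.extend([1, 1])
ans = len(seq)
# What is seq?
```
Trace:
  seq=[8, 14, 18, 28, 16]
  seq=[8, 14, 18, 28, 16, 1, 1]
  seq=[8, 14, 18, 28, 16, 1, 1], ans=7

Final answer: [8, 14, 18, 28, 16, 1, 1]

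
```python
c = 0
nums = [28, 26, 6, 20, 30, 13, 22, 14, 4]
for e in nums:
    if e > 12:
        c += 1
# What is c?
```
Trace:
  c=0
  c=1, e=28
  c=2, e=26
  c=2, e=6
  c=3, e=20
  c=4, e=30
  c=5, e=13
  c=6, e=22
  c=7, e=14
  c=7, e=4

Final answer: 7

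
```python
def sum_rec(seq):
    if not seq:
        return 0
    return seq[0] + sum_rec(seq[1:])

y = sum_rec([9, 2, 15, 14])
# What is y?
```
Call trace:
sum_rec(seq=[9, 2, 15, 14])
  sum_rec(seq=[2, 15, 14])
    sum_rec(seq=[15, 14])
      sum_rec(seq=[14])
        sum_rec(seq=[])
        -> return 0
      -> return 14
    -> return 29
  -> return 31
-> return 40

Final answer: 40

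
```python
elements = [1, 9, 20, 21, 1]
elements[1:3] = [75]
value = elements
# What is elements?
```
Trace:
  elements=[1, 9, 20, 21, 1]
  elements=[1, 75, 21, 1]
  elements=[1, 75, 21, 1], value=[1, 75, 21, 1]

Final answer: [1, 75, 21, 1]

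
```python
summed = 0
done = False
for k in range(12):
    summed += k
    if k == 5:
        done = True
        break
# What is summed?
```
Trace:
  summed=0
  summed=0, done=False
  summed=0, done=False, k=0
  summed=1, done=False, k=1
  summed=3, done=False, k=2
  summed=6, done=False, k=3
  summed=10, done=False, k=4
  summed=15, done=True, k=5

Final answer: 15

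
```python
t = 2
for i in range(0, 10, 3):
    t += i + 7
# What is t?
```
Trace:
  t=2
  t=9, i=0
  t=19, i=3
  t=32, i=6
  t=48, i=9

Final answer: 48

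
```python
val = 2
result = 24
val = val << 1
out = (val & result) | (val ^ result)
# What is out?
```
Trace:
  val=2
  val=2, result=24
  val=4, result=24
  val=4, result=24, out=28

Final answer: 28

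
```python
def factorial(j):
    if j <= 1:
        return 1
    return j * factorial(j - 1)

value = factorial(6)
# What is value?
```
Call trace:
factorial(j=6)
  factorial(j=5)
    factorial(j=4)
      factorial(j=3)
        factorial(j=2)
          factorial(j=1)
          -> return 1
        -> return 2
      -> return 6
    -> return 24
  -> return 120
-> return 720

Final answer: 720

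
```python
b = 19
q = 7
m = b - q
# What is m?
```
Trace:
  b=19
  b=19, q=7
  b=19, q=7, m=12

Final answer: 12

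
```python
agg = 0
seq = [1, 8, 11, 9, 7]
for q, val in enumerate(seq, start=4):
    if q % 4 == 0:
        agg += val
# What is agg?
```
Trace:
  agg=0
  agg=1, q=4, val=1
  agg=1, q=5, val=8
  agg=1, q=6, val=11
  agg=1, q=7, val=9
  agg=8, q=8, val=7

Final answer: 8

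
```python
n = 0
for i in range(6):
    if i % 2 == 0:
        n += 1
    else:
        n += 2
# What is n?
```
Trace:
  n=0
  n=1, i=0
  n=3, i=1
  n=4, i=2
  n=6, i=3
  n=7, i=4
  n=9, i=5

Final answer: 9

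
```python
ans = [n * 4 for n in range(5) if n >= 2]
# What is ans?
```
Trace:
  n=0
  n=1
  n=2
  n=3
  n=4
  ans=[8, 12, 16]

Final answer: [8, 12, 16]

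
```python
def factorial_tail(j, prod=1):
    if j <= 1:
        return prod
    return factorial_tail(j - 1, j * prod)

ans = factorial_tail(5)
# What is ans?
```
Call trace:
factorial_tail(j=5, prod=1)
  factorial_tail(j=4, prod=5)
    factorial_tail(j=3, prod=20)
      factorial_tail(j=2, prod=60)
        factorial_tail(j=1, prod=120)
        -> return 120
      -> return 120
    -> return 120
  -> return 120
-> return 120

Final answer: 120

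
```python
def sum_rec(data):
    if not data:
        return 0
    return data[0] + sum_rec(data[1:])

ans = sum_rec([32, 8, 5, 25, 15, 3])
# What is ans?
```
Call trace:
sum_rec(data=[32, 8, 5, 25, 15, 3])
  sum_rec(data=[8, 5, 25, 15, 3])
    sum_rec(data=[5, 25, 15, 3])
      sum_rec(data=[25, 15, 3])
        sum_rec(data=[15, 3])
          sum_rec(data=[3])
            sum_rec(data=[])
            -> return 0
          -> return 3
        -> return 18
      -> return 43
    -> return 48
  -> return 56
-> return 88

Final answer: 88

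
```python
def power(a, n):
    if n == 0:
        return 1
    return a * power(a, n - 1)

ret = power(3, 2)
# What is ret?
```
Call trace:
power(a=3, n=2)
  power(a=3, n=1)
    power(a=3, n=0)
    -> return 1
  -> return 3
-> return 9

Final answer: 9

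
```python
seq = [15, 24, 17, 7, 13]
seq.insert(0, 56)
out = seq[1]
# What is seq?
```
Trace:
  seq=[15, 24, 17, 7, 13]
  seq=[56, 15, 24, 17, 7, 13]
  seq=[56, 15, 24, 17, 7, 13], out=15

Final answer: [56, 15, 24, 17, 7, 13]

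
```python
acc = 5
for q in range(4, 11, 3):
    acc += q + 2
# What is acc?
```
Trace:
  acc=5
  acc=11, q=4
  acc=20, q=7
  acc=32, q=10

Final answer: 32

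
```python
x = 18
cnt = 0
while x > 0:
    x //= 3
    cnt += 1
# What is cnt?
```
Trace:
  x=18
  x=18, cnt=0
  x=6, cnt=1
  x=2, cnt=2
  x=0, cnt=3

Final answer: 3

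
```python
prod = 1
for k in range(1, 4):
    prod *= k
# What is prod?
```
Trace:
  prod=1
  prod=1, k=1
  prod=2, k=2
  prod=6, k=3

Final answer: 6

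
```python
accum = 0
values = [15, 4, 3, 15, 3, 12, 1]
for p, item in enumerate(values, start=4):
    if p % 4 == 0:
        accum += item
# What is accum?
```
Trace:
  accum=0
  accum=15, p=4, item=15
  accum=15, p=5, item=4
  accum=15, p=6, item=3
  accum=15, p=7, item=15
  accum=18, p=8, item=3
  accum=18, p=9, item=12
  accum=18, p=10, item=1

Final answer: 18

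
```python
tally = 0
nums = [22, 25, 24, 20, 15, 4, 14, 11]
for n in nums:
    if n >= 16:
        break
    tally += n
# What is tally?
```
Trace:
  tally=0
  tally=0, n=22

Final answer: 0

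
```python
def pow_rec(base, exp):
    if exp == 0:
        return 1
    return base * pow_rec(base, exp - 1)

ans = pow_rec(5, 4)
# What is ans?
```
Call trace:
pow_rec(base=5, exp=4)
  pow_rec(base=5, exp=3)
    pow_rec(base=5, exp=2)
      pow_rec(base=5, exp=1)
        pow_rec(base=5, exp=0)
        -> return 1
      -> return 5
    -> return 25
  -> return 125
-> return 625

Final answer: 625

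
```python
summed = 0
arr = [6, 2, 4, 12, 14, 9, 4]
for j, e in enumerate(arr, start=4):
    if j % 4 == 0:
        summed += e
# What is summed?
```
Trace:
  summed=0
  summed=6, j=4, e=6
  summed=6, j=5, e=2
  summed=6, j=6, e=4
  summed=6, j=7, e=12
  summed=20, j=8, e=14
  summed=20, j=9, e=9
  summed=20, j=10, e=4

Final answer: 20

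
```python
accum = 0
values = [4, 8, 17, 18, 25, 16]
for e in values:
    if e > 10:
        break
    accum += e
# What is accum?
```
Trace:
  accum=0
  accum=4, e=4
  accum=12, e=8
  accum=12, e=17

Final answer: 12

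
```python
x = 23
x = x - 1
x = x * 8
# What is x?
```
Trace:
  x=23
  x=22
  x=176

Final answer: 176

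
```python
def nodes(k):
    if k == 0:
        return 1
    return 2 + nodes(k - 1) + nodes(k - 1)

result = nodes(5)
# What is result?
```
Call trace (a repeated sub-call is expanded the first time; later identical calls just restate its return value):
nodes(k=5)
  nodes(k=4)
    nodes(k=3)
      nodes(k=2)
        nodes(k=1)
          nodes(k=0)
          -> return 1
          nodes(k=0)
          -> return 1
        -> return 4
        nodes(k=1) -> return 4  (same call as traced above)
      -> return 10
      nodes(k=2) -> return 10  (same call as traced above)
    -> return 22
    nodes(k=3) -> return 22  (same call as traced above)
  -> return 46
  nodes(k=4) -> return 46  (same call as traced above)
-> return 94

Final answer: 94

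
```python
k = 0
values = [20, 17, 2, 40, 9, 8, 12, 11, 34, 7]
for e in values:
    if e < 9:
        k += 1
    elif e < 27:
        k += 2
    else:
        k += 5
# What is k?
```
Trace:
  k=0
  k=2, e=20
  k=4, e=17
  k=5, e=2
  k=10, e=40
  k=12, e=9
  k=13, e=8
  k=15, e=12
  k=17, e=11
  k=22, e=34
  k=23, e=7

Final answer: 23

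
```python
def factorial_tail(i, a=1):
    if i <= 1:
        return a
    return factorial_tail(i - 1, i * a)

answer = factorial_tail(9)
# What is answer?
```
Call trace:
factorial_tail(i=9, a=1)
  factorial_tail(i=8, a=9)
    factorial_tail(i=7, a=72)
      factorial_tail(i=6, a=504)
        factorial_tail(i=5, a=3024)
          factorial_tail(i=4, a=15120)
            factorial_tail(i=3, a=60480)
              factorial_tail(i=2, a=181440)
                factorial_tail(i=1, a=362880)
                -> return 362880
              -> return 362880
            -> return 362880
          -> return 362880
        -> return 362880
      -> return 362880
    -> return 362880
  -> return 362880
-> return 362880

Final answer: 362880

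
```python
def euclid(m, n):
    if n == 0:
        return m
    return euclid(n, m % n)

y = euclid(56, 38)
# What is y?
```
Call trace:
euclid(m=56, n=38)
  euclid(m=38, n=18)
    euclid(m=18, n=2)
      euclid(m=2, n=0)
      -> return 2
    -> return 2
  -> return 2
-> return 2

Final answer: 2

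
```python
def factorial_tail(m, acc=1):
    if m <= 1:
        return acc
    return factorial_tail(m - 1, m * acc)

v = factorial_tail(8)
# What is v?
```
Call trace:
factorial_tail(m=8, acc=1)
  factorial_tail(m=7, acc=8)
    factorial_tail(m=6, acc=56)
      factorial_tail(m=5, acc=336)
        factorial_tail(m=4, acc=1680)
          factorial_tail(m=3, acc=6720)
            factorial_tail(m=2, acc=20160)
              factorial_tail(m=1, acc=40320)
              -> return 40320
            -> return 40320
          -> return 40320
        -> return 40320
      -> return 40320
    -> return 40320
  -> return 40320
-> return 40320

Final answer: 40320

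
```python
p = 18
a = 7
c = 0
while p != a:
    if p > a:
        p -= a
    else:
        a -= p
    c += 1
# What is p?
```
Trace:
  p=18
  p=18, a=7
  p=18, a=7, c=0
  p=11, a=7, c=1
  p=4, a=7, c=2
  p=4, a=3, c=3
  p=1, a=3, c=4
  p=1, a=2, c=5
  p=1, a=1, c=6

Final answer: 1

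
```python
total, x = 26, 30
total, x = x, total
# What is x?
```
Trace:
  total=26, x=30
  total=30, x=26

Final answer: 26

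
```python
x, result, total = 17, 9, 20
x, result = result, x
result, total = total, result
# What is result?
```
Trace:
  x=17, result=9, total=20
  x=9, result=17, total=20
  x=9, result=20, total=17

Final answer: 20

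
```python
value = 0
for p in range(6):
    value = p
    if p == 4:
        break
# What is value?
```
Trace:
  value=0
  value=0, p=0
  value=1, p=1
  value=2, p=2
  value=3, p=3
  value=4, p=4

Final answer: 4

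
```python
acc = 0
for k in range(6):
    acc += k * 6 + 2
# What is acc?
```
Trace:
  acc=0
  acc=2, k=0
  acc=10, k=1
  acc=24, k=2
  acc=44, k=3
  acc=70, k=4
  acc=102, k=5

Final answer: 102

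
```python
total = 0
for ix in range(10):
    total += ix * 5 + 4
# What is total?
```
Trace:
  total=0
  total=4, ix=0
  total=13, ix=1
  total=27, ix=2
  total=46, ix=3
  total=70, ix=4
  total=99, ix=5
  total=133, ix=6
  total=172, ix=7
  total=216, ix=8
  total=265, ix=9

Final answer: 265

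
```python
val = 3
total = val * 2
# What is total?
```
Trace:
  val=3
  val=3, total=6

Final answer: 6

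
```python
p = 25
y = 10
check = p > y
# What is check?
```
Trace:
  p=25
  p=25, y=10
  p=25, y=10, check=True

Final answer: True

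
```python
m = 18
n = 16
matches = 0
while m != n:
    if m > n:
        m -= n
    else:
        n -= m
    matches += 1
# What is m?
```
Trace:
  m=18
  m=18, n=16
  m=18, n=16, matches=0
  m=2, n=16, matches=1
  m=2, n=14, matches=2
  m=2, n=12, matches=3
  m=2, n=10, matches=4
  m=2, n=8, matches=5
  m=2, n=6, matches=6
  m=2, n=4, matches=7
  m=2, n=2, matches=8

Final answer: 2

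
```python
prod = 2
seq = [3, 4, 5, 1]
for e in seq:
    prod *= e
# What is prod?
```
Trace:
  prod=2
  prod=6, e=3
  prod=24, e=4
  prod=120, e=5
  prod=120, e=1

Final answer: 120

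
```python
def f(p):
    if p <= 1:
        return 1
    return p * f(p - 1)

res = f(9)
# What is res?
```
Call trace:
f(p=9)
  f(p=8)
    f(p=7)
      f(p=6)
        f(p=5)
          f(p=4)
            f(p=3)
              f(p=2)
                f(p=1)
                -> return 1
              -> return 2
            -> return 6
          -> return 24
        -> return 120
      -> return 720
    -> return 5040
  -> return 40320
-> return 362880

Final answer: 362880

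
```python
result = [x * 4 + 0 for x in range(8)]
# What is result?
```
Trace:
  x=0
  x=1
  x=2
  x=3
  x=4
  x=5
  x=6
  x=7
  result=[0, 4, 8, 12, 16, 20, 24, 28]

Final answer: [0, 4, 8, 12, 16, 20, 24, 28]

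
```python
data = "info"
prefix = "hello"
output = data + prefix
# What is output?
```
Trace:
  data='info'
  data='info', prefix='hello'
  data='info', prefix='hello', output='infohello'

Final answer: 'infohello'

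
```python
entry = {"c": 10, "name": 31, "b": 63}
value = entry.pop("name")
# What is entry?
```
Trace:
  entry={'c': 10, 'name': 31, 'b': 63}
  entry={'c': 10, 'b': 63}, value=31

Final answer: {'c': 10, 'b': 63}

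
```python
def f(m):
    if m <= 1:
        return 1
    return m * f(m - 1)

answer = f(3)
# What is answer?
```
Call trace:
f(m=3)
  f(m=2)
    f(m=1)
    -> return 1
  -> return 2
-> return 6

Final answer: 6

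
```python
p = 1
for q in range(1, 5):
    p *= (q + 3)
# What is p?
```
Trace:
  p=1
  p=4, q=1
  p=20, q=2
  p=120, q=3
  p=840, q=4

Final answer: 840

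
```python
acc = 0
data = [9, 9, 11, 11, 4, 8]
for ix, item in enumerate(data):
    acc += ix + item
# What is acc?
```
Trace:
  acc=0
  acc=9, ix=0, item=9
  acc=19, ix=1, item=9
  acc=32, ix=2, item=11
  acc=46, ix=3, item=11
  acc=54, ix=4, item=4
  acc=67, ix=5, item=8

Final answer: 67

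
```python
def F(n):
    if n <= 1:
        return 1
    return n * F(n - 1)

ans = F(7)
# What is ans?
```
Call trace:
F(n=7)
  F(n=6)
    F(n=5)
      F(n=4)
        F(n=3)
          F(n=2)
            F(n=1)
            -> return 1
          -> return 2
        -> return 6
      -> return 24
    -> return 120
  -> return 720
-> return 5040

Final answer: 5040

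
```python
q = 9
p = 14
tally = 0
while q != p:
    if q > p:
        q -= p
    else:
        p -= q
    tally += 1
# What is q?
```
Trace:
  q=9
  q=9, p=14
  q=9, p=14, tally=0
  q=9, p=5, tally=1
  q=4, p=5, tally=2
  q=4, p=1, tally=3
  q=3, p=1, tally=4
  q=2, p=1, tally=5
  q=1, p=1, tally=6

Final answer: 1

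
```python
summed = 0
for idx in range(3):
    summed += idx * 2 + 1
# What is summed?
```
Trace:
  summed=0
  summed=1, idx=0
  summed=4, idx=1
  summed=9, idx=2

Final answer: 9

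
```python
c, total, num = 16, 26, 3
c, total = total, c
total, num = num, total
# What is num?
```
Trace:
  c=16, total=26, num=3
  c=26, total=16, num=3
  c=26, total=3, num=16

Final answer: 16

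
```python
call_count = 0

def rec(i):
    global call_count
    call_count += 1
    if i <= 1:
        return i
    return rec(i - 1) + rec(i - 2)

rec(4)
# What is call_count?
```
Call trace (a repeated sub-call is expanded the first time; later identical calls just restate its return value):
rec(i=4)
  rec(i=3)
    rec(i=2)
      rec(i=1)
      -> return 1
      rec(i=0)
      -> return 0
    -> return 1
    rec(i=1)
    -> return 1
  -> return 2
  rec(i=2) -> return 1  (same call as traced above)
-> return 3

call_count is incremented once per call, so count the calls in each subtree. Let C(i) = number of calls made by rec(i).
C(0) = C(1) = 1 (base case, no recursion); C(i) = 1 + C(i - 1) + C(i - 2) otherwise.
C(2) = 1 + C(1) + C(0) = 1 + 1 + 1 = 3
C(3) = 1 + C(2) + C(1) = 1 + 3 + 1 = 5
C(4) = 1 + C(3) + C(2) = 1 + 5 + 3 = 9
call_count = C(4) = 9

Final answer: 9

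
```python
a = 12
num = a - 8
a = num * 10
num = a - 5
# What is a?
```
Trace:
  a=12
  a=12, num=4
  a=40, num=4
  a=40, num=35

Final answer: 40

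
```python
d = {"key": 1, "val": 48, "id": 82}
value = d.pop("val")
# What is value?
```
Trace:
  d={'key': 1, 'val': 48, 'id': 82}
  d={'key': 1, 'id': 82}, value=48

Final answer: 48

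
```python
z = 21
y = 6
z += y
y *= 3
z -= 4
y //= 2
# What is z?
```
Trace:
  z=21
  z=21, y=6
  z=27, y=6
  z=27, y=18
  z=23, y=18
  z=23, y=9

Final answer: 23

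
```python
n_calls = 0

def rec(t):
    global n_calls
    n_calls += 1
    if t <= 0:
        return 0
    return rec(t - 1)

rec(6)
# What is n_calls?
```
Call trace:
rec(t=6)
  rec(t=5)
    rec(t=4)
      rec(t=3)
        rec(t=2)
          rec(t=1)
            rec(t=0)
            -> return 0
          -> return 0
        -> return 0
      -> return 0
    -> return 0
  -> return 0
-> return 0

n_calls is incremented once per call. rec is entered once for each t = 6, 5, 4, 3, 2, 1, 0 (the t <= 0 call returns without recursing), i.e. 6 + 1 calls.
n_calls = 7

Final answer: 7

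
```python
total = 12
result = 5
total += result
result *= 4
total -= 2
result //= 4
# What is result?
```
Trace:
  total=12
  total=12, result=5
  total=17, result=5
  total=17, result=20
  total=15, result=20
  total=15, result=5

Final answer: 5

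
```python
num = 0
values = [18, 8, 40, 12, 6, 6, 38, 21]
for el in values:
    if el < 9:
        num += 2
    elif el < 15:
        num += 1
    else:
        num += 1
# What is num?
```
Trace:
  num=0
  num=1, el=18
  num=3, el=8
  num=4, el=40
  num=5, el=12
  num=7, el=6
  num=9, el=6
  num=10, el=38
  num=11, el=21

Final answer: 11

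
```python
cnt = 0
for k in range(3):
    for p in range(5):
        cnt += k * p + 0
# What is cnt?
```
Trace:
  cnt=0
  cnt=0, k=0, p=0
  cnt=0, k=0, p=1
  cnt=0, k=0, p=2
  cnt=0, k=0, p=3
  cnt=0, k=0, p=4
  cnt=0, k=1, p=0
  cnt=1, k=1, p=1
  cnt=3, k=1, p=2
  cnt=6, k=1, p=3
  cnt=10, k=1, p=4
  cnt=10, k=2, p=0
  cnt=12, k=2, p=1
  cnt=16, k=2, p=2
  cnt=22, k=2, p=3
  cnt=30, k=2, p=4

Final answer: 30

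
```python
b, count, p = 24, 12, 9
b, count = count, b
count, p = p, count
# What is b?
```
Trace:
  b=24, count=12, p=9
  b=12, count=24, p=9
  b=12, count=9, p=24

Final answer: 12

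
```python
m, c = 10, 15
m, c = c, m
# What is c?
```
Trace:
  m=10, c=15
  m=15, c=10

Final answer: 10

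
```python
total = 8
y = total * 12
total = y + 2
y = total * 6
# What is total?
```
Trace:
  total=8
  total=8, y=96
  total=98, y=96
  total=98, y=588

Final answer: 98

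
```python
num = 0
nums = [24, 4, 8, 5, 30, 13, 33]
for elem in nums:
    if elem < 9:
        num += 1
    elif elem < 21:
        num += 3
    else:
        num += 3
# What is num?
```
Trace:
  num=0
  num=3, elem=24
  num=4, elem=4
  num=5, elem=8
  num=6, elem=5
  num=9, elem=30
  num=12, elem=13
  num=15, elem=33

Final answer: 15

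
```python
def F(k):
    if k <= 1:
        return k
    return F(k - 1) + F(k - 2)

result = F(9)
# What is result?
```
Call trace (a repeated sub-call is expanded the first time; later identical calls just restate its return value):
F(k=9)
  F(k=8)
    F(k=7)
      F(k=6)
        F(k=5)
          F(k=4)
            F(k=3)
              F(k=2)
                F(k=1)
                -> return 1
                F(k=0)
                -> return 0
              -> return 1
              F(k=1)
              -> return 1
            -> return 2
            F(k=2) -> return 1  (same call as traced above)
          -> return 3
          F(k=3) -> return 2  (same call as traced above)
        -> return 5
        F(k=4) -> return 3  (same call as traced above)
      -> return 8
      F(k=5) -> return 5  (same call as traced above)
    -> return 13
    F(k=6) -> return 8  (same call as traced above)
  -> return 21
  F(k=7) -> return 13  (same call as traced above)
-> return 34

Final answer: 34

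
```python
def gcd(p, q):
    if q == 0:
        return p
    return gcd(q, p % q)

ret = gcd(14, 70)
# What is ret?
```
Call trace:
gcd(p=14, q=70)
  gcd(p=70, q=14)
    gcd(p=14, q=0)
    -> return 14
  -> return 14
-> return 14

Final answer: 14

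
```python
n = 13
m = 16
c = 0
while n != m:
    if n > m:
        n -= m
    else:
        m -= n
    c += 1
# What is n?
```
Trace:
  n=13
  n=13, m=16
  n=13, m=16, c=0
  n=13, m=3, c=1
  n=10, m=3, c=2
  n=7, m=3, c=3
  n=4, m=3, c=4
  n=1, m=3, c=5
  n=1, m=2, c=6
  n=1, m=1, c=7

Final answer: 1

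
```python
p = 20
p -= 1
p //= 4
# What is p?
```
Trace:
  p=20
  p=19
  p=4

Final answer: 4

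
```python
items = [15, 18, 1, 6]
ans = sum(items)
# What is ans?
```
Trace:
  items=[15, 18, 1, 6]
  items=[15, 18, 1, 6], ans=40

Final answer: 40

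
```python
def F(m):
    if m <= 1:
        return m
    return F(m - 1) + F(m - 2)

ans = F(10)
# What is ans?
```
Call trace (a repeated sub-call is expanded the first time; later identical calls just restate its return value):
F(m=10)
  F(m=9)
    F(m=8)
      F(m=7)
        F(m=6)
          F(m=5)
            F(m=4)
              F(m=3)
                F(m=2)
                  F(m=1)
                  -> return 1
                  F(m=0)
                  -> return 0
                -> return 1
                F(m=1)
                -> return 1
              -> return 2
              F(m=2) -> return 1  (same call as traced above)
            -> return 3
            F(m=3) -> return 2  (same call as traced above)
          -> return 5
          F(m=4) -> return 3  (same call as traced above)
        -> return 8
        F(m=5) -> return 5  (same call as traced above)
      -> return 13
      F(m=6) -> return 8  (same call as traced above)
    -> return 21
    F(m=7) -> return 13  (same call as traced above)
  -> return 34
  F(m=8) -> return 21  (same call as traced above)
-> return 55

Final answer: 55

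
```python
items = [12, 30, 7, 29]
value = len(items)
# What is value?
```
Trace:
  items=[12, 30, 7, 29]
  items=[12, 30, 7, 29], value=4

Final answer: 4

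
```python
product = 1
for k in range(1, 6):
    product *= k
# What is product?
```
Trace:
  product=1
  product=1, k=1
  product=2, k=2
  product=6, k=3
  product=24, k=4
  product=120, k=5

Final answer: 120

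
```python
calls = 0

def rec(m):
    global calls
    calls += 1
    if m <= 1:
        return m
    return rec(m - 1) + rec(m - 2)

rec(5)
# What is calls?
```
Call trace (a repeated sub-call is expanded the first time; later identical calls just restate its return value):
rec(m=5)
  rec(m=4)
    rec(m=3)
      rec(m=2)
        rec(m=1)
        -> return 1
        rec(m=0)
        -> return 0
      -> return 1
      rec(m=1)
      -> return 1
    -> return 2
    rec(m=2) -> return 1  (same call as traced above)
  -> return 3
  rec(m=3) -> return 2  (same call as traced above)
-> return 5

calls is incremented once per call, so count the calls in each subtree. Let C(m) = number of calls made by rec(m).
C(0) = C(1) = 1 (base case, no recursion); C(m) = 1 + C(m - 1) + C(m - 2) otherwise.
C(2) = 1 + C(1) + C(0) = 1 + 1 + 1 = 3
C(3) = 1 + C(2) + C(1) = 1 + 3 + 1 = 5
C(4) = 1 + C(3) + C(2) = 1 + 5 + 3 = 9
C(5) = 1 + C(4) + C(3) = 1 + 9 + 5 = 15
calls = C(5) = 15

Final answer: 15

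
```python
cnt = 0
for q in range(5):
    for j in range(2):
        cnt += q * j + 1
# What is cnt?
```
Trace:
  cnt=0
  cnt=1, q=0, j=0
  cnt=2, q=0, j=1
  cnt=3, q=1, j=0
  cnt=5, q=1, j=1
  cnt=6, q=2, j=0
  cnt=9, q=2, j=1
  cnt=10, q=3, j=0
  cnt=14, q=3, j=1
  cnt=15, q=4, j=0
  cnt=20, q=4, j=1

Final answer: 20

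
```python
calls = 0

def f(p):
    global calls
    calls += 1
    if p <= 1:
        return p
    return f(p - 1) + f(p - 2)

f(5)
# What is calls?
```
Call trace (a repeated sub-call is expanded the first time; later identical calls just restate its return value):
f(p=5)
  f(p=4)
    f(p=3)
      f(p=2)
        f(p=1)
        -> return 1
        f(p=0)
        -> return 0
      -> return 1
      f(p=1)
      -> return 1
    -> return 2
    f(p=2) -> return 1  (same call as traced above)
  -> return 3
  f(p=3) -> return 2  (same call as traced above)
-> return 5

calls is incremented once per call, so count the calls in each subtree. Let C(p) = number of calls made by f(p).
C(0) = C(1) = 1 (base case, no recursion); C(p) = 1 + C(p - 1) + C(p - 2) otherwise.
C(2) = 1 + C(1) + C(0) = 1 + 1 + 1 = 3
C(3) = 1 + C(2) + C(1) = 1 + 3 + 1 = 5
C(4) = 1 + C(3) + C(2) = 1 + 5 + 3 = 9
C(5) = 1 + C(4) + C(3) = 1 + 9 + 5 = 15
calls = C(5) = 15

Final answer: 15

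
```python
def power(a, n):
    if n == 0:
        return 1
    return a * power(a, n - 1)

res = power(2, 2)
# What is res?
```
Call trace:
power(a=2, n=2)
  power(a=2, n=1)
    power(a=2, n=0)
    -> return 1
  -> return 2
-> return 4

Final answer: 4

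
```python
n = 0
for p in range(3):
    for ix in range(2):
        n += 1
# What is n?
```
Trace:
  n=0
  n=1, p=0, ix=0
  n=2, p=0, ix=1
  n=3, p=1, ix=0
  n=4, p=1, ix=1
  n=5, p=2, ix=0
  n=6, p=2, ix=1

Final answer: 6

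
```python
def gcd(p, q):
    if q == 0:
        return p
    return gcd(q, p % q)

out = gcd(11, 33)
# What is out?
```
Call trace:
gcd(p=11, q=33)
  gcd(p=33, q=11)
    gcd(p=11, q=0)
    -> return 11
  -> return 11
-> return 11

Final answer: 11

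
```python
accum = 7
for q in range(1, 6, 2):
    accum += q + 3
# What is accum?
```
Trace:
  accum=7
  accum=11, q=1
  accum=17, q=3
  accum=25, q=5

Final answer: 25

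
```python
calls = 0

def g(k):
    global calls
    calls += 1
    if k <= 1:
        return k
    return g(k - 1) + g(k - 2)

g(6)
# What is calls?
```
Call trace (a repeated sub-call is expanded the first time; later identical calls just restate its return value):
g(k=6)
  g(k=5)
    g(k=4)
      g(k=3)
        g(k=2)
          g(k=1)
          -> return 1
          g(k=0)
          -> return 0
        -> return 1
        g(k=1)
        -> return 1
      -> return 2
      g(k=2) -> return 1  (same call as traced above)
    -> return 3
    g(k=3) -> return 2  (same call as traced above)
  -> return 5
  g(k=4) -> return 3  (same call as traced above)
-> return 8

calls is incremented once per call, so count the calls in each subtree. Let C(k) = number of calls made by g(k).
C(0) = C(1) = 1 (base case, no recursion); C(k) = 1 + C(k - 1) + C(k - 2) otherwise.
C(2) = 1 + C(1) + C(0) = 1 + 1 + 1 = 3
C(3) = 1 + C(2) + C(1) = 1 + 3 + 1 = 5
C(4) = 1 + C(3) + C(2) = 1 + 5 + 3 = 9
C(5) = 1 + C(4) + C(3) = 1 + 9 + 5 = 15
C(6) = 1 + C(5) + C(4) = 1 + 15 + 9 = 25
calls = C(6) = 25

Final answer: 25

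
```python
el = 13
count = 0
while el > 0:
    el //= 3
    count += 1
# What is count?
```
Trace:
  el=13
  el=13, count=0
  el=4, count=1
  el=1, count=2
  el=0, count=3

Final answer: 3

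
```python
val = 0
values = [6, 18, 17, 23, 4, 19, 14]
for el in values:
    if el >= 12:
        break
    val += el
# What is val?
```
Trace:
  val=0
  val=6, el=6
  val=6, el=18

Final answer: 6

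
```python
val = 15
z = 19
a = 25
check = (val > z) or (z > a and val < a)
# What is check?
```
Trace:
  val=15
  val=15, z=19
  val=15, z=19, a=25
  val=15, z=19, a=25, check=False

Final answer: False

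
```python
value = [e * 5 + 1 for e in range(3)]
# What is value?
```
Trace:
  e=0
  e=1
  e=2
  value=[1, 6, 11]

Final answer: [1, 6, 11]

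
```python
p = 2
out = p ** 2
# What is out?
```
Trace:
  p=2
  p=2, out=4

Final answer: 4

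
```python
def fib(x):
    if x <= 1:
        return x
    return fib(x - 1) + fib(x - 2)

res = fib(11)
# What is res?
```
Call trace (a repeated sub-call is expanded the first time; later identical calls just restate its return value):
fib(x=11)
  fib(x=10)
    fib(x=9)
      fib(x=8)
        fib(x=7)
          fib(x=6)
            fib(x=5)
              fib(x=4)
                fib(x=3)
                  fib(x=2)
                    fib(x=1)
                    -> return 1
                    fib(x=0)
                    -> return 0
                  -> return 1
                  fib(x=1)
                  -> return 1
                -> return 2
                fib(x=2) -> return 1  (same call as traced above)
              -> return 3
              fib(x=3) -> return 2  (same call as traced above)
            -> return 5
            fib(x=4) -> return 3  (same call as traced above)
          -> return 8
          fib(x=5) -> return 5  (same call as traced above)
        -> return 13
        fib(x=6) -> return 8  (same call as traced above)
      -> return 21
      fib(x=7) -> return 13  (same call as traced above)
    -> return 34
    fib(x=8) -> return 21  (same call as traced above)
  -> return 55
  fib(x=9) -> return 34  (same call as traced above)
-> return 89

Final answer: 89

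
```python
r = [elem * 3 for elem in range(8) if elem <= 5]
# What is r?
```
Trace:
  elem=0
  elem=1
  elem=2
  elem=3
  elem=4
  elem=5
  elem=6
  elem=7
  r=[0, 3, 6, 9, 12, 15]

Final answer: [0, 3, 6, 9, 12, 15]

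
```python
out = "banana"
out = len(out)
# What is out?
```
Trace:
  out='banana'
  out=6

Final answer: 6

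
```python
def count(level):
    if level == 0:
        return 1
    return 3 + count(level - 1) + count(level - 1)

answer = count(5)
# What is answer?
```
Call trace (a repeated sub-call is expanded the first time; later identical calls just restate its return value):
count(level=5)
  count(level=4)
    count(level=3)
      count(level=2)
        count(level=1)
          count(level=0)
          -> return 1
          count(level=0)
          -> return 1
        -> return 5
        count(level=1) -> return 5  (same call as traced above)
      -> return 13
      count(level=2) -> return 13  (same call as traced above)
    -> return 29
    count(level=3) -> return 29  (same call as traced above)
  -> return 61
  count(level=4) -> return 61  (same call as traced above)
-> return 125

Final answer: 125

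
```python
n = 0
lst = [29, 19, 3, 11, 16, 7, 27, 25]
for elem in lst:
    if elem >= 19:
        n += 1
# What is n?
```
Trace:
  n=0
  n=1, elem=29
  n=2, elem=19
  n=2, elem=3
  n=2, elem=11
  n=2, elem=16
  n=2, elem=7
  n=3, elem=27
  n=4, elem=25

Final answer: 4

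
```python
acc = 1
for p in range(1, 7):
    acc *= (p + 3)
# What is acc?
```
Trace:
  acc=1
  acc=4, p=1
  acc=20, p=2
  acc=120, p=3
  acc=840, p=4
  acc=6720, p=5
  acc=60480, p=6

Final answer: 60480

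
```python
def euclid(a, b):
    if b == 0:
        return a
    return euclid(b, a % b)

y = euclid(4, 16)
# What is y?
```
Call trace:
euclid(a=4, b=16)
  euclid(a=16, b=4)
    euclid(a=4, b=0)
    -> return 4
  -> return 4
-> return 4

Final answer: 4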